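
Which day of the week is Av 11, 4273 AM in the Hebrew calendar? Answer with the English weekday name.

Monday

In the proleptic Gregorian calendar this is 31 July 513 (JDN 1908641).
Since JDN mod 7 = 0 (0 = Monday), the day is Monday.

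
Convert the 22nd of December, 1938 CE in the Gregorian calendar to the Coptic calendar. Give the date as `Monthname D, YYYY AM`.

Julian Day Number of the source date = 2429255.
Converting JDN 2429255 to the Coptic calendar gives 13 Koiak 1655 AM.

Koiak 13, 1655 AM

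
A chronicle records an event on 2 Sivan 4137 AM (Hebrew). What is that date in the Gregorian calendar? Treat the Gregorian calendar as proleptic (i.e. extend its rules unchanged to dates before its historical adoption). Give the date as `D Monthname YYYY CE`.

28 May 377 CE

Julian Day Number of the source date = 1858904.
Converting JDN 1858904 to the Gregorian calendar gives 28 May 377 CE.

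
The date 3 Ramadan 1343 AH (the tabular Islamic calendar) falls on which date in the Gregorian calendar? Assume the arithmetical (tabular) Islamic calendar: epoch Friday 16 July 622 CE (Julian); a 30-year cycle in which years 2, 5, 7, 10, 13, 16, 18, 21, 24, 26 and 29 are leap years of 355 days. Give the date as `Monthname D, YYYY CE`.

March 28, 1925 CE

Julian Day Number of the source date = 2424238.
Converting JDN 2424238 to the Gregorian calendar gives 28 March 1925 CE.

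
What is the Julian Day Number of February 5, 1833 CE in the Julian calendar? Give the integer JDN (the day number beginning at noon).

In the Gregorian calendar the same day is 17 February 1833.
JDN 2299161 is 15 October 1582 CE (Gregorian); the target day is +91436 days from there, so JDN = 2390597.

2390597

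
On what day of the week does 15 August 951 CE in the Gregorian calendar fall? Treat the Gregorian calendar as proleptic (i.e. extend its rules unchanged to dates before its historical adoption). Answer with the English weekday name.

JDN 2068632 mod 7 = 6, and JDN 0 was a Monday, so this is a Sunday.

Sunday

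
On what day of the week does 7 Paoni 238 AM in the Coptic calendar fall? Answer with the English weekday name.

This is JDN 1911870 (3 June 522 Gregorian).
1911870 ≡ 2 (mod 7); counting from Monday = 0 gives Wednesday.

Wednesday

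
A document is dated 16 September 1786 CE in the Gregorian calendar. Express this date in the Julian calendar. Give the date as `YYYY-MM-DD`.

1786-09-05

At this point the Julian calendar is 11 days behind the Gregorian.
16 September 1786 Gregorian − 11 days → 5 September 1786 Julian.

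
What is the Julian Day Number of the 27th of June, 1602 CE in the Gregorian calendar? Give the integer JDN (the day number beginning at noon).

JDN 2299161 is 15 October 1582 CE (Gregorian); the target day is +7195 days from there, so JDN = 2306356.

2306356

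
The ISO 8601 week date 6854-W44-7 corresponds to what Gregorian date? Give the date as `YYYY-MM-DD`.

6854-11-01

ISO week 1 of 6854 is the week containing the first Thursday of 6854.
Week 44, day 7 (Sunday) lands on 6854-11-01.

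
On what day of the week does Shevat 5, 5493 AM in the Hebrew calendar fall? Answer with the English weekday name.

In the Gregorian calendar this is 21 January 1733 (JDN 2354046).
Since JDN mod 7 = 2 (0 = Monday), the day is Wednesday.

Wednesday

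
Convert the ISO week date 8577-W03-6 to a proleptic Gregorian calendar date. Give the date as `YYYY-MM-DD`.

ISO week 1 of 8577 is the week containing the first Thursday of 8577.
Week 3, day 6 (Saturday) lands on 8577-01-18.

8577-01-18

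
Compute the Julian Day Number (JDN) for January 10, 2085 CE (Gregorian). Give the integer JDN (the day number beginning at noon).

2482601

JDN 2299161 is 15 October 1582 CE (Gregorian); the target day is +183440 days from there, so JDN = 2482601.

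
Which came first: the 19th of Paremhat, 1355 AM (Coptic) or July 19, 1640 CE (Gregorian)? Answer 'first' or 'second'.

first

The two dates have Julian Day Numbers 2319776 and 2320258 respectively.
Since 2319776 < 2320258, the first date comes first.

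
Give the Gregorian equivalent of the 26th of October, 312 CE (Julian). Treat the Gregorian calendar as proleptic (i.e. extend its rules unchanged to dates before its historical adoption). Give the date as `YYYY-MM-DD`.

0312-10-27

For dates in this range the Gregorian date is 1 day ahead of the Julian.
26 October 312 Julian + 1 day → 27 October 312 Gregorian.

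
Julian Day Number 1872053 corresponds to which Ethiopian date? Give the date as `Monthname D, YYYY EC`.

JDN 1872053 is 28 May 413 in the proleptic Gregorian calendar.
In the Ethiopian calendar that day is Sene 2, 405 EC.

Sene 2, 405 EC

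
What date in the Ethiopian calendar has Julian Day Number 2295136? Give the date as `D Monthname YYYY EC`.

JDN 2295136 is 8 October 1571 in the proleptic Gregorian calendar.
In the Ethiopian calendar that day is 30 Meskerem 1564 EC.

30 Meskerem 1564 EC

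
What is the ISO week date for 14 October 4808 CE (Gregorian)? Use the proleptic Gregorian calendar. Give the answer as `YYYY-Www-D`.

4808-W42-2

The weekday is Tuesday (ISO weekday 2).
That Tuesday belongs to ISO week 42 of ISO year 4808.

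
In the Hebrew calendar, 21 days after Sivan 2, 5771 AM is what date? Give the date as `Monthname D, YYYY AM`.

Sivan 23, 5771 AM

JDN of Sivan 2, 5771 AM = 2455717.
2455717 + 21 = 2455738.
JDN 2455738 in the Hebrew calendar is Sivan 23, 5771 AM.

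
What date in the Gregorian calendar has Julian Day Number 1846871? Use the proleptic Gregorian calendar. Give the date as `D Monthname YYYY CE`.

JDN 2451545 is 1 Jan 2000; 1846871 is −604674 days from there.

17 June 344 CE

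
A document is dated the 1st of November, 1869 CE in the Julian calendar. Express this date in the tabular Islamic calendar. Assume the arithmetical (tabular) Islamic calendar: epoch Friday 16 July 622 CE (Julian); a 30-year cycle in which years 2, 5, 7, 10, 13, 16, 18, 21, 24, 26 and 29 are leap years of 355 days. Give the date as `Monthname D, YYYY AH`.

Both dates share Julian Day Number 2404015; in the tabular Islamic calendar that is 8 Sha'ban 1286 AH.

Sha'ban 8, 1286 AH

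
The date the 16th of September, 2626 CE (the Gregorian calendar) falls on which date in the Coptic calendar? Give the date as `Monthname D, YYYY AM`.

Thout 1, 2343 AM

Julian Day Number of the source date = 2680445.
Converting JDN 2680445 to the Coptic calendar gives 1 Thout 2343 AM.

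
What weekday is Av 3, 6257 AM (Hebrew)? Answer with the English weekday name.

Friday

Equivalently 2 August 2497 Gregorian, JDN 2633285.
Since JDN mod 7 = 4 (0 = Monday), the day is Friday.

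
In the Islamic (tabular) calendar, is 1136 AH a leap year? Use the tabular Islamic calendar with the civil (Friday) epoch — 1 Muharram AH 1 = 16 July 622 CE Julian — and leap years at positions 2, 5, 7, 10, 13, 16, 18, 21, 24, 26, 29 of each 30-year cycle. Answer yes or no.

Year 1136 AH is year 26 of its 30-year cycle; leap positions are 2, 5, 7, 10, 13, 16, 18, 21, 24, 26, 29, so it is a leap year (355 days).

yes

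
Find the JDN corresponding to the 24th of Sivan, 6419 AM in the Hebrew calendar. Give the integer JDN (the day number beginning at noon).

2692397

In the Gregorian calendar the same day is 7 June 2659.
JDN 2451545 is 1 January 2000 CE (Gregorian); the target day is +240852 days from there, so JDN = 2692397.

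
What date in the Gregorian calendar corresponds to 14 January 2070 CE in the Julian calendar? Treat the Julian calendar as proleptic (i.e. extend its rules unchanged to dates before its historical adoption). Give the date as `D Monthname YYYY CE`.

27 January 2070 CE

At this point the Julian calendar is 13 days behind the Gregorian.
14 January 2070 Julian + 13 days → 27 January 2070 Gregorian.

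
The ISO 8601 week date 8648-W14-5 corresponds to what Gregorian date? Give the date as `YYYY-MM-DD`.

ISO week 1 of 8648 is the week containing the first Thursday of 8648.
Week 14, day 5 (Friday) lands on 8648-04-07.

8648-04-07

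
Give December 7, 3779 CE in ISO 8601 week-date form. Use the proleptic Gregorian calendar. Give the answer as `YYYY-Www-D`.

3779-W49-2

The weekday is Tuesday (ISO weekday 2).
That Tuesday belongs to ISO week 49 of ISO year 3779.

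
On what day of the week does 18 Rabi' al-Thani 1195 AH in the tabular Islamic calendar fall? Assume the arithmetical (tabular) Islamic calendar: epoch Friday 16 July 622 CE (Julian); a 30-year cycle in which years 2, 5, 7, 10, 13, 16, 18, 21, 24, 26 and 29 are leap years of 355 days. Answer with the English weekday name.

Equivalently 13 April 1781 Gregorian, JDN 2371660.
Since JDN mod 7 = 4 (0 = Monday), the day is Friday.

Friday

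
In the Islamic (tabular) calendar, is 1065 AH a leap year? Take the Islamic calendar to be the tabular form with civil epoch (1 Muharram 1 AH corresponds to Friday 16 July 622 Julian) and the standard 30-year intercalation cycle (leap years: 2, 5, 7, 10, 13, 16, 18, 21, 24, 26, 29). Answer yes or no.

no

Year 1065 AH is year 15 of its 30-year cycle; leap positions are 2, 5, 7, 10, 13, 16, 18, 21, 24, 26, 29, so it is a common year (354 days).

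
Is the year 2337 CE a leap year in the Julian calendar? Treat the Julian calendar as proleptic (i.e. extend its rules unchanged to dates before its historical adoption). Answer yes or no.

2337 mod 4 = 1, so it is a common year in the Julian calendar.

no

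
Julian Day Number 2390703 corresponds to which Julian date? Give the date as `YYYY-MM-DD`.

1833-05-22

JDN 2390703 is 3 June 1833 in the Gregorian calendar.
In the Julian calendar that day is 1833-05-22.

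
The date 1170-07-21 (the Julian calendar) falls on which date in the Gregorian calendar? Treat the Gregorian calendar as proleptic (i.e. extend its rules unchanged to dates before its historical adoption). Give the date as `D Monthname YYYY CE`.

The Julian–Gregorian offset here is 7 days (Julian trailing).
21 July 1170 Julian + 7 days → 28 July 1170 Gregorian.

28 July 1170 CE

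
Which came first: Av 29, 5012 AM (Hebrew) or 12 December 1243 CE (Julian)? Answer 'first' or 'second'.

second

The two dates have Julian Day Numbers 2178568 and 2175409 respectively.
Since 2175409 < 2178568, the second date comes first.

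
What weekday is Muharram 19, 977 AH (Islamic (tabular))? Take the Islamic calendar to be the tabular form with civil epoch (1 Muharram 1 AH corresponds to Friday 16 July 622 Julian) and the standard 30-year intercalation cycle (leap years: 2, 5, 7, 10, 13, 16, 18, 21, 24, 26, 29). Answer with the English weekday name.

This is JDN 2294320 (14 July 1569 Gregorian).
2294320 ≡ 0 (mod 7); counting from Monday = 0 gives Monday.

Monday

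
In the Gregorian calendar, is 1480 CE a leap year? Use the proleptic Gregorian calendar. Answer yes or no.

yes

1480 is divisible by 4 and not by 100, so it is a leap year.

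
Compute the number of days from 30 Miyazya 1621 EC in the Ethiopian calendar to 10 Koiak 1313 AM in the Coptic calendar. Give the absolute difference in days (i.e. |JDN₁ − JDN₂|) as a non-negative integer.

11828

JDN of the first date = 2316165.
JDN of the second date = 2304337.
|2304337 − 2316165| = 11828.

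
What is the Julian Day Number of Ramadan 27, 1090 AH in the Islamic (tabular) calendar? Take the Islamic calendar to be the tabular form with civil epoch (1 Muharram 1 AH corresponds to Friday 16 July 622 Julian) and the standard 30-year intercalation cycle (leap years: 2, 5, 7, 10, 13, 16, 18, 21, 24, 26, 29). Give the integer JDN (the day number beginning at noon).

2334607

In the Gregorian calendar the same day is 1 November 1679.
JDN 2299161 is 15 October 1582 CE (Gregorian); the target day is +35446 days from there, so JDN = 2334607.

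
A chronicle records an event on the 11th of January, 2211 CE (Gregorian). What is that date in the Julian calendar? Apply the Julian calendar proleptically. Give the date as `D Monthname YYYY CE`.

27 December 2210 CE

For dates in this range the Gregorian date is 15 days ahead of the Julian.
11 January 2211 Gregorian − 15 days → 27 December 2210 Julian.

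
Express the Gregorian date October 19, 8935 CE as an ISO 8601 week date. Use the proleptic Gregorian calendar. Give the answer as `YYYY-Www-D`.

The weekday is Wednesday (ISO weekday 3).
That Wednesday belongs to ISO week 42 of ISO year 8935.

8935-W42-3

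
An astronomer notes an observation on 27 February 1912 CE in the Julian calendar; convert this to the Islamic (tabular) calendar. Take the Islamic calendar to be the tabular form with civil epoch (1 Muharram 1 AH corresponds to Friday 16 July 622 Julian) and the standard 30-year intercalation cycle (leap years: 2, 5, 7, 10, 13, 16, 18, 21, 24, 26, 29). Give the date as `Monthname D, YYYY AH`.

Rabi' al-Awwal 22, 1330 AH

Both dates share Julian Day Number 2419473; in the tabular Islamic calendar that is 22 Rabi' al-Awwal 1330 AH.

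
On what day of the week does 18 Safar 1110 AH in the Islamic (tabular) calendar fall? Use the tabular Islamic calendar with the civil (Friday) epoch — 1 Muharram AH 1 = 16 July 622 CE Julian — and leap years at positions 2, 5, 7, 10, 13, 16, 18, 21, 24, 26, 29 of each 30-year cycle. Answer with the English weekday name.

In the Gregorian calendar this is 26 August 1698 (JDN 2341480).
2341480 ≡ 1 (mod 7); counting from Monday = 0 gives Tuesday.

Tuesday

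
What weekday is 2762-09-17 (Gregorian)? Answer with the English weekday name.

2730119 ≡ 0 (mod 7); counting from Monday = 0 gives Monday.

Monday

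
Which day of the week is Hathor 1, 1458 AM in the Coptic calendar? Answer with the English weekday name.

Equivalently 8 November 1741 Gregorian, JDN 2357259.
Since JDN mod 7 = 2 (0 = Monday), the day is Wednesday.

Wednesday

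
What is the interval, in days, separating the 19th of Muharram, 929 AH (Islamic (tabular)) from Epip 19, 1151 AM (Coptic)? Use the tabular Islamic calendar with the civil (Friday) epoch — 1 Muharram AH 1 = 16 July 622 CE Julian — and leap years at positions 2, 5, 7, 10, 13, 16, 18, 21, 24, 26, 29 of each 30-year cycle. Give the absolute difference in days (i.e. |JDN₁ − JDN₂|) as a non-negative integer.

31925

First date → JDN 2277310; second date → JDN 2245385.
The interval is |2277310 − 2245385| = 31925 days.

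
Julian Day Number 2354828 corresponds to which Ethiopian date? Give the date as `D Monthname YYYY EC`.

JDN 2354828 is 14 March 1735 in the Gregorian calendar.
In the Ethiopian calendar that day is 7 Megabit 1727 EC.

7 Megabit 1727 EC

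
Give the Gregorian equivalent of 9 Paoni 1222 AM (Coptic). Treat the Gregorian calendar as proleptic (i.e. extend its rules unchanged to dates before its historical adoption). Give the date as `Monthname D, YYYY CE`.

Both dates share Julian Day Number 2271278; in the Gregorian calendar that is 13 June 1506 CE.

June 13, 1506 CE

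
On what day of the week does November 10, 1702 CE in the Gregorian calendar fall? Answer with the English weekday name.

2343016 ≡ 4 (mod 7); counting from Monday = 0 gives Friday.

Friday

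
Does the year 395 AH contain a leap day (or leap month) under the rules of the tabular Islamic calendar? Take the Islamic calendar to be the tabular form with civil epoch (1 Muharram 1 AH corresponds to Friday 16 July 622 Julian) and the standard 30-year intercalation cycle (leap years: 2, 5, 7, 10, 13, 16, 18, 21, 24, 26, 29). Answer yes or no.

Year 395 AH is year 5 of its 30-year cycle; leap positions are 2, 5, 7, 10, 13, 16, 18, 21, 24, 26, 29, so it is a leap year (355 days).

yes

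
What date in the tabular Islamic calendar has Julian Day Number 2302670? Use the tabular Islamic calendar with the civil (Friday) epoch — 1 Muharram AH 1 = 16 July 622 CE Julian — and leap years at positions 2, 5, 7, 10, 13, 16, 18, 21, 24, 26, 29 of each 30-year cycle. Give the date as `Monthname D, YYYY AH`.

The Gregorian equivalent of JDN 2302670 is 24 May 1592.
In the tabular Islamic calendar that day is Sha'ban 12, 1000 AH.

Sha'ban 12, 1000 AH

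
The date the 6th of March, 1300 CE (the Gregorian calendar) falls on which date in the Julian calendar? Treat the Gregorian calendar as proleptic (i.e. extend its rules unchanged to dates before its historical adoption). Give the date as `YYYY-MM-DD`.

The Julian–Gregorian offset here is 7 days (Julian trailing).
6 March 1300 Gregorian − 7 days → 27 February 1300 Julian.

1300-02-27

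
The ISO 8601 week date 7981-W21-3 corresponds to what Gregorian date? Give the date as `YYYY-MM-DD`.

7981-05-20

ISO week 1 of 7981 is the week containing the first Thursday of 7981.
Week 21, day 3 (Wednesday) lands on 7981-05-20.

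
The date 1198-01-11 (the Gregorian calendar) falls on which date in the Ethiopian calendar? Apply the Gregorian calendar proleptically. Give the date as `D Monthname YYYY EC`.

9 Tir 1190 EC

Both dates share Julian Day Number 2158631; in the Ethiopian calendar that is 9 Tir 1190 EC.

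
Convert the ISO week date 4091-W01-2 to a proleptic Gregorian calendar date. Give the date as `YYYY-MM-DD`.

4091-01-02

ISO week 1 of 4091 is the week containing the first Thursday of 4091.
Week 1, day 2 (Tuesday) lands on 4091-01-02.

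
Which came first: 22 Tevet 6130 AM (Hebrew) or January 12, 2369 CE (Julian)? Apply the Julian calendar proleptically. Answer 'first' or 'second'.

First date → JDN 2586705; second date → JDN 2586347.
JDN 2586347 < JDN 2586705, so the second date is earlier.

second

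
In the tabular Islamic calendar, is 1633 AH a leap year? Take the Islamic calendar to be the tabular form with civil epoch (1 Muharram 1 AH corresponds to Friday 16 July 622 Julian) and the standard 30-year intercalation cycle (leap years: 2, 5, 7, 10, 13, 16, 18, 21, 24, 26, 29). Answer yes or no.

Year 1633 AH is year 13 of its 30-year cycle; leap positions are 2, 5, 7, 10, 13, 16, 18, 21, 24, 26, 29, so it is a leap year (355 days).

yes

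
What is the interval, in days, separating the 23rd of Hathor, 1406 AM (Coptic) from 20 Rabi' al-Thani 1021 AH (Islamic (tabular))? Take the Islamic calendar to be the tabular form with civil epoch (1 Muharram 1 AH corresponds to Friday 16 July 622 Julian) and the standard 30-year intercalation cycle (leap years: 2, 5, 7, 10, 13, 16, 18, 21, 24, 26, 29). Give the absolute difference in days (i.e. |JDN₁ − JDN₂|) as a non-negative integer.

JDN of the first date = 2338288.
JDN of the second date = 2310002.
|2310002 − 2338288| = 28286.

28286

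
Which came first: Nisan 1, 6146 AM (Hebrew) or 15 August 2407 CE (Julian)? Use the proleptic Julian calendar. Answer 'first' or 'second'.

first

Converting both to JDN: 2592619 vs 2600441; the smaller is the first.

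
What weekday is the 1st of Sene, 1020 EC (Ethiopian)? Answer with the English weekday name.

Sunday

Equivalently 1 June 1028 Gregorian, JDN 2096681.
JDN 2096681 mod 7 = 6, and JDN 0 was a Monday, so this is a Sunday.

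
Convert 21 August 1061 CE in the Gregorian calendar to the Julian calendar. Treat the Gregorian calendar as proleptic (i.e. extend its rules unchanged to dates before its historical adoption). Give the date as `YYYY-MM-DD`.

1061-08-15

For dates in this range the Gregorian date is 6 days ahead of the Julian.
21 August 1061 Gregorian − 6 days → 15 August 1061 Julian.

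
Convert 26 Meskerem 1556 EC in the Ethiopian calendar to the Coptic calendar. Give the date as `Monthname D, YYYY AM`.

Both dates share Julian Day Number 2292210; in the Coptic calendar that is 26 Thout 1280 AM.

Thout 26, 1280 AM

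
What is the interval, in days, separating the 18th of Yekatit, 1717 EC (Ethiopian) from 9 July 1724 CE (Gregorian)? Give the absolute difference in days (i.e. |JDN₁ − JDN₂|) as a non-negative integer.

JDN of the first date = 2351157.
JDN of the second date = 2350928.
|2350928 − 2351157| = 229.

229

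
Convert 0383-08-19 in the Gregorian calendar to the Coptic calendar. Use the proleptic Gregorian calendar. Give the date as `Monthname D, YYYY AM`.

Mesori 25, 99 AM

Both dates share Julian Day Number 1861178; in the Coptic calendar that is 25 Mesori 99 AM.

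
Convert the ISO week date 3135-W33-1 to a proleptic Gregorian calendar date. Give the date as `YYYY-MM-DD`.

3135-08-12

ISO week 1 of 3135 is the week containing the first Thursday of 3135.
Week 33, day 1 (Monday) lands on 3135-08-12.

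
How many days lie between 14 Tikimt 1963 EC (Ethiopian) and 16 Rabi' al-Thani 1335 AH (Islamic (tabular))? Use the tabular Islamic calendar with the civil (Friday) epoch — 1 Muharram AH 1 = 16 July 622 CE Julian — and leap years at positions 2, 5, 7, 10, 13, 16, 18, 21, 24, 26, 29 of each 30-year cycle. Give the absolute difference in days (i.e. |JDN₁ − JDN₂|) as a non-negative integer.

19615

First date → JDN 2440884; second date → JDN 2421269.
The interval is |2440884 − 2421269| = 19615 days.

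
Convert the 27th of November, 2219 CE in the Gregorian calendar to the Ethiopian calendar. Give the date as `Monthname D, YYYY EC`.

Hidar 15, 2212 EC

Julian Day Number of the source date = 2531863.
Converting JDN 2531863 to the Ethiopian calendar gives 15 Hidar 2212 EC.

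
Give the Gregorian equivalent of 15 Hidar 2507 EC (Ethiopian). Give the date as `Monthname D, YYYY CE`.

November 28, 2514 CE

Julian Day Number of the source date = 2639611.
Converting JDN 2639611 to the Gregorian calendar gives 28 November 2514 CE.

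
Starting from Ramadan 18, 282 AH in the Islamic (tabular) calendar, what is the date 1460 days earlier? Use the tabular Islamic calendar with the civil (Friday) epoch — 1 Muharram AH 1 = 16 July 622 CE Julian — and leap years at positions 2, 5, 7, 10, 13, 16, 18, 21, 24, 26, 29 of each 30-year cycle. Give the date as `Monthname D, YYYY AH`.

JDN of Ramadan 18, 282 AH = 2048270.
2048270 − 1460 = 2046810.
JDN 2046810 in the tabular Islamic calendar is Sha'ban 4, 278 AH.

Sha'ban 4, 278 AH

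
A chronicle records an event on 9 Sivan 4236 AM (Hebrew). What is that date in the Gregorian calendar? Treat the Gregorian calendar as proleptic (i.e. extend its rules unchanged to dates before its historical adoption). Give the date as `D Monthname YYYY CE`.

Both dates share Julian Day Number 1895056; in the Gregorian calendar that is 20 May 476 CE.

20 May 476 CE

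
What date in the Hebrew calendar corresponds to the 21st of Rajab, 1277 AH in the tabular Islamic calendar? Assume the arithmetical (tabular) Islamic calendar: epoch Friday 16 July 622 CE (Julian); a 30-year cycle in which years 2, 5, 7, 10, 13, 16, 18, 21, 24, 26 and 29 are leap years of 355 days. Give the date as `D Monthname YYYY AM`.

22 Shevat 5621 AM

The source date corresponds to 2 February 1861 in the Gregorian calendar (JDN 2400809).
That day falls on 22 Shevat 5621 AM in the Hebrew calendar.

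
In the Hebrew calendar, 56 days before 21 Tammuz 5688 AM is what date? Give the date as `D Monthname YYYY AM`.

The starting date is JDN 2425437; 2425437 − 56 = 2425381.
JDN 2425381 corresponds to 24 Iyar 5688 AM.

24 Iyar 5688 AM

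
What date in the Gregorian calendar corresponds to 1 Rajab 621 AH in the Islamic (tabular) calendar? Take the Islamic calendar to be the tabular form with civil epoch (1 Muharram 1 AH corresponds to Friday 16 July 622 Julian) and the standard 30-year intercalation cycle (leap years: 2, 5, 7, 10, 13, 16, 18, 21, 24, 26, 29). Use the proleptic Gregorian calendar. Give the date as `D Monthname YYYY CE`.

26 July 1224 CE

Both dates share Julian Day Number 2168324; in the Gregorian calendar that is 26 July 1224 CE.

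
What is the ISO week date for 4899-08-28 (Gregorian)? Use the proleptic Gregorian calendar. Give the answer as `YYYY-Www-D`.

4899-W35-5

The weekday is Friday (ISO weekday 5).
That Friday belongs to ISO week 35 of ISO year 4899.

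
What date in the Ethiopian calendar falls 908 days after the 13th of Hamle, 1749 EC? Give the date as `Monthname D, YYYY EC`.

Tir 5, 1752 EC

JDN of the 13th of Hamle, 1749 EC = 2362990.
2362990 + 908 = 2363898.
JDN 2363898 in the Ethiopian calendar is Tir 5, 1752 EC.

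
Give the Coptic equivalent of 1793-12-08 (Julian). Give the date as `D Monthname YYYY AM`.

Both dates share Julian Day Number 2376293; in the Coptic calendar that is 12 Koiak 1510 AM.

12 Koiak 1510 AM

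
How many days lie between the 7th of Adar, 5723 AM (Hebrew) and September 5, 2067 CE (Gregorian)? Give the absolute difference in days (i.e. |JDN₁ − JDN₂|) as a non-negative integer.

First date → JDN 2438092; second date → JDN 2476264.
The interval is |2438092 − 2476264| = 38172 days.

38172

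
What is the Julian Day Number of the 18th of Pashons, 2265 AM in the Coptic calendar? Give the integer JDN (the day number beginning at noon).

2652213

In the Gregorian calendar the same day is 30 May 2549.
JDN 2299161 is 15 October 1582 CE (Gregorian); the target day is +353052 days from there, so JDN = 2652213.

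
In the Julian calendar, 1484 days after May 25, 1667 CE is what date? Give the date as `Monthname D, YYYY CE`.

The starting date is JDN 2330074; 2330074 + 1484 = 2331558.
JDN 2331558 corresponds to June 17, 1671 CE.

June 17, 1671 CE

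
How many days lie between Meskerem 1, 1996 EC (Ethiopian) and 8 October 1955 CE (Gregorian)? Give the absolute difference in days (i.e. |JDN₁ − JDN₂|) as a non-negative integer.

17506

JDN of the first date = 2452895.
JDN of the second date = 2435389.
|2435389 − 2452895| = 17506.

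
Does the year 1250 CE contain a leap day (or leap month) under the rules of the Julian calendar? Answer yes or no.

no

1250 mod 4 = 2, so it is a common year in the Julian calendar.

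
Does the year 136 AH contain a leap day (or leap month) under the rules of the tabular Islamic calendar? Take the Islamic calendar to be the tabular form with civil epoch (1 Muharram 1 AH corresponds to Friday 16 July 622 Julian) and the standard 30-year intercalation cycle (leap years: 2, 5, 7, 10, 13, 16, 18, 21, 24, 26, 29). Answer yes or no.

Year 136 AH is year 16 of its 30-year cycle; leap positions are 2, 5, 7, 10, 13, 16, 18, 21, 24, 26, 29, so it is a leap year (355 days).

yes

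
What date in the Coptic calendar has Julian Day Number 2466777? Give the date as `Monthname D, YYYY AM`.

JDN 2466777 is 14 September 2041 in the Gregorian calendar.
In the Coptic calendar that day is Thout 4, 1758 AM.

Thout 4, 1758 AM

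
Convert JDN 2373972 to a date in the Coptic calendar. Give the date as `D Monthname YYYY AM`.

8 Mesori 1503 AM

The Gregorian equivalent of JDN 2373972 is 12 August 1787.
In the Coptic calendar that day is 8 Mesori 1503 AM.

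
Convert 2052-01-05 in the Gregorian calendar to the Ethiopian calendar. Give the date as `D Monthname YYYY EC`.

Julian Day Number of the source date = 2470542.
Converting JDN 2470542 to the Ethiopian calendar gives 26 Tahsas 2044 EC.

26 Tahsas 2044 EC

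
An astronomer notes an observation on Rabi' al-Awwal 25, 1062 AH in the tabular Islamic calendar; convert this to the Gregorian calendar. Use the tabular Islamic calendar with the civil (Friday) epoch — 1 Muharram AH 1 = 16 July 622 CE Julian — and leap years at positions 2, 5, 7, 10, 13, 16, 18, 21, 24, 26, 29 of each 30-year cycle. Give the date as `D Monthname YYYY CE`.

Julian Day Number of the source date = 2324506.
Converting JDN 2324506 to the Gregorian calendar gives 6 March 1652 CE.

6 March 1652 CE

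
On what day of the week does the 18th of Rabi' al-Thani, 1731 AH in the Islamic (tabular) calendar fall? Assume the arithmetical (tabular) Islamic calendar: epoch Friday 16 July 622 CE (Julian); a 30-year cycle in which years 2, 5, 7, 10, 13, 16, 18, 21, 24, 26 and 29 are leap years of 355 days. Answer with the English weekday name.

Sunday

This is JDN 2561600 (28 April 2301 Gregorian).
2561600 ≡ 6 (mod 7); counting from Monday = 0 gives Sunday.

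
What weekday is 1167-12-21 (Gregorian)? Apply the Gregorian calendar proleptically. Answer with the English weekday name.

Since JDN mod 7 = 3 (0 = Monday), the day is Thursday.

Thursday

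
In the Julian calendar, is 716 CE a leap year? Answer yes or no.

716 mod 4 = 0, so it is a leap year in the Julian calendar.

yes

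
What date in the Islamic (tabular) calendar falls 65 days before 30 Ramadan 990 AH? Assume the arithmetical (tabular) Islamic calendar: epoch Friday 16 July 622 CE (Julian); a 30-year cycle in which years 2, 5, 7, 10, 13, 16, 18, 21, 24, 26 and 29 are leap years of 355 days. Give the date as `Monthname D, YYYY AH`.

The starting date is JDN 2299174; 2299174 − 65 = 2299109.
JDN 2299109 corresponds to Rajab 24, 990 AH.

Rajab 24, 990 AH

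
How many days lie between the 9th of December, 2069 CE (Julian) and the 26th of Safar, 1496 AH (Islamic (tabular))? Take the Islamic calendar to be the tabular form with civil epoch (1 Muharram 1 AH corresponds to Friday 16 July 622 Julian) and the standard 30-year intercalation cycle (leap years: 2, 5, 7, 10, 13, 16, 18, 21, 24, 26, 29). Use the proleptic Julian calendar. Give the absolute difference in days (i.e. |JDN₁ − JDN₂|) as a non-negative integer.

1170

First date → JDN 2477103; second date → JDN 2478273.
The interval is |2477103 − 2478273| = 1170 days.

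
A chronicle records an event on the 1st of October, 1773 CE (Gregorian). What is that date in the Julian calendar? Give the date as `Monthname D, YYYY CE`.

September 20, 1773 CE

The Julian–Gregorian offset here is 11 days (Julian trailing).
1 October 1773 Gregorian − 11 days → 20 September 1773 Julian.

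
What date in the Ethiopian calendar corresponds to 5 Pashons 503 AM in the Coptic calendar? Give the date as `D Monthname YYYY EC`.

5 Ginbot 779 EC

Julian Day Number of the source date = 2008629.
Converting JDN 2008629 to the Ethiopian calendar gives 5 Ginbot 779 EC.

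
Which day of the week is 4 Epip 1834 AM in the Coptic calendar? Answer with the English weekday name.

Tuesday

In the Gregorian calendar this is 12 July 2118 (JDN 2494836).
2494836 ≡ 1 (mod 7); counting from Monday = 0 gives Tuesday.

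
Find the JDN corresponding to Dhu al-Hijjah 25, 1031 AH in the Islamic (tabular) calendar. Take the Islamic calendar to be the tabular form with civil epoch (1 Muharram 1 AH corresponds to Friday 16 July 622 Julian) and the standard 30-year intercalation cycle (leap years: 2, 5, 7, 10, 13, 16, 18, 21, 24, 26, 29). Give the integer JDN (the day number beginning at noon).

In the Gregorian calendar the same day is 31 October 1622.
JDN 2400001 is 17 November 1858 CE (Gregorian), MJD 0; the target day is −86214 days from there, so JDN = 2313787.

2313787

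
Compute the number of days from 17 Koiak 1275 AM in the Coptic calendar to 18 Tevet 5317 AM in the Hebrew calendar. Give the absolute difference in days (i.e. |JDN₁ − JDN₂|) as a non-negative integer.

722

First date → JDN 2290464; second date → JDN 2289742.
The interval is |2290464 − 2289742| = 722 days.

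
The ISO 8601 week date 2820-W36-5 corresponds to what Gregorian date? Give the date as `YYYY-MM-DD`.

2820-09-04

ISO week 1 of 2820 is the week containing the first Thursday of 2820.
Week 36, day 5 (Friday) lands on 2820-09-04.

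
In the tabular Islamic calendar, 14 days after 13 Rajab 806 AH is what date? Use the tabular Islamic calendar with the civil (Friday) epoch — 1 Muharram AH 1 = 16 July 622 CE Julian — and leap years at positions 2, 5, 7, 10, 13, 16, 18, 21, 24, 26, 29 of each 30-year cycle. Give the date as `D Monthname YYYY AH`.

27 Rajab 806 AH

The starting date is JDN 2233894; 2233894 + 14 = 2233908.
JDN 2233908 corresponds to 27 Rajab 806 AH.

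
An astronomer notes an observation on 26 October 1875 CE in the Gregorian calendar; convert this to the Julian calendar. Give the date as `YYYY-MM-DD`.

1875-10-14

At this point the Julian calendar is 12 days behind the Gregorian.
26 October 1875 Gregorian − 12 days → 14 October 1875 Julian.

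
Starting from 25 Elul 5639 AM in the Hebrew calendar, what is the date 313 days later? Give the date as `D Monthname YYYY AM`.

Counting 313 days forward from JDN 2407606 reaches JDN 2407919, which is 14 Av 5640 AM.

14 Av 5640 AM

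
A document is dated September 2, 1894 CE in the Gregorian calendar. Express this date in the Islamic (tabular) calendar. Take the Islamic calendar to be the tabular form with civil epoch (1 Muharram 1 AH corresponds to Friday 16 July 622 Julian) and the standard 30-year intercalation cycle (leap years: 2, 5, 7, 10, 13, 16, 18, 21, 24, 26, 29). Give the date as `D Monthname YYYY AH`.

Julian Day Number of the source date = 2413074.
Converting JDN 2413074 to the tabular Islamic calendar gives 1 Rabi' al-Awwal 1312 AH.

1 Rabi' al-Awwal 1312 AH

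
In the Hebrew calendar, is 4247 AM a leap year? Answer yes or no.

Hebrew year 4247 is year 10 of its 19-year Metonic cycle; leap years are at positions 3, 6, 8, 11, 14, 17, 19, so it is a common year (12 months).

no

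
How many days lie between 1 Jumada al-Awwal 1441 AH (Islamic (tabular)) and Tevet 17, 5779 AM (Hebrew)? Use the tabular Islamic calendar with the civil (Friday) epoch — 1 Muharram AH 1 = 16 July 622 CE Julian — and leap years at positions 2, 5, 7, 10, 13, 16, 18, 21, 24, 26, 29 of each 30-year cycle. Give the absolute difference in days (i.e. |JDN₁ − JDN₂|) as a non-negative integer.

JDN of the first date = 2458846.
JDN of the second date = 2458478.
|2458478 − 2458846| = 368.

368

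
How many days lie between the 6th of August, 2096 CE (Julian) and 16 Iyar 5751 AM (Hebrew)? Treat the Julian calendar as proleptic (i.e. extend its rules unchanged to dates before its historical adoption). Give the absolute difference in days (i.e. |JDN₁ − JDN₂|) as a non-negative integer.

38463

JDN of the first date = 2486840.
JDN of the second date = 2448377.
|2448377 − 2486840| = 38463.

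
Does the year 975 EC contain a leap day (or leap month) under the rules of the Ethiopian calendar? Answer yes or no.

975 mod 4 = 3; in the Ethiopian calendar a year is leap when year mod 4 = 3, so it is a leap year.

yes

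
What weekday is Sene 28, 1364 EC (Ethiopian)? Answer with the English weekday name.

Tuesday

Equivalently 30 June 1372 Gregorian, JDN 2222354.
Since JDN mod 7 = 1 (0 = Monday), the day is Tuesday.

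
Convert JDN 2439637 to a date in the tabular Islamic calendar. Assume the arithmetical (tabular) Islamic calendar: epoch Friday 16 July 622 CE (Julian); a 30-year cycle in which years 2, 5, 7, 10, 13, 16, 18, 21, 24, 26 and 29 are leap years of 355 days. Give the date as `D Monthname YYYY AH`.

The Gregorian equivalent of JDN 2439637 is 26 May 1967.
In the tabular Islamic calendar that day is 16 Safar 1387 AH.

16 Safar 1387 AH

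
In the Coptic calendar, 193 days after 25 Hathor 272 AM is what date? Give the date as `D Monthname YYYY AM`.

8 Paoni 272 AM

The starting date is JDN 1924097; 1924097 + 193 = 1924290.
JDN 1924290 corresponds to 8 Paoni 272 AM.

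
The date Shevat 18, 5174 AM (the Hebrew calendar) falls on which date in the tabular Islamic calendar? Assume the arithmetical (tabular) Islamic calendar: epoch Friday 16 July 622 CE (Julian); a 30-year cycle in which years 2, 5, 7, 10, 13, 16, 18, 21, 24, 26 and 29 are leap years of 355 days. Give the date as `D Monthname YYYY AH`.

16 Shawwal 816 AH

The source date corresponds to 18 January 1414 in the proleptic Gregorian calendar (JDN 2237530).
That day falls on 16 Shawwal 816 AH in the tabular Islamic calendar.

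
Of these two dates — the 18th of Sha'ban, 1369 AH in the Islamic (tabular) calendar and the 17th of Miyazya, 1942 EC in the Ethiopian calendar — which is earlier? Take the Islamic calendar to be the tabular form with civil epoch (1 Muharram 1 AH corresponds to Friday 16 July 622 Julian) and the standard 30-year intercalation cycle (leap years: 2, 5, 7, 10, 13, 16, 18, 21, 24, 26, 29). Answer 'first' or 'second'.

second

First date → JDN 2433438; second date → JDN 2433397.
JDN 2433397 < JDN 2433438, so the second date is earlier.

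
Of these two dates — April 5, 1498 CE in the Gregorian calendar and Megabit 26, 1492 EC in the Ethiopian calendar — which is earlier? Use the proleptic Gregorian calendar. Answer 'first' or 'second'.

The two dates have Julian Day Numbers 2268288 and 2269014 respectively.
Since 2268288 < 2269014, the first date comes first.

first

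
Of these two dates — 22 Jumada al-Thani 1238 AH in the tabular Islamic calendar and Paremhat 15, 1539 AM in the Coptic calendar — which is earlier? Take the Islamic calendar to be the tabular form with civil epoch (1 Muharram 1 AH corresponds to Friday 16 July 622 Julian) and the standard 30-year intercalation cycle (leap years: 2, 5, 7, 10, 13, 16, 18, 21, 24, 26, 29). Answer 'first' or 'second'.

first

Converting both to JDN: 2386961 vs 2386978; the smaller is the first.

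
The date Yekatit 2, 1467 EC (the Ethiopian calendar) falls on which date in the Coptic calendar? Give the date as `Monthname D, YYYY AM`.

The source date corresponds to 5 February 1475 in the proleptic Gregorian calendar (JDN 2259828).
That day falls on 2 Meshir 1191 AM in the Coptic calendar.

Meshir 2, 1191 AM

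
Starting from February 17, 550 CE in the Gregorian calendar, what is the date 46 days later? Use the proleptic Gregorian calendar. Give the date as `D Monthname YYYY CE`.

4 April 550 CE

The starting date is JDN 1921991; 1921991 + 46 = 1922037.
JDN 1922037 corresponds to 4 April 550 CE.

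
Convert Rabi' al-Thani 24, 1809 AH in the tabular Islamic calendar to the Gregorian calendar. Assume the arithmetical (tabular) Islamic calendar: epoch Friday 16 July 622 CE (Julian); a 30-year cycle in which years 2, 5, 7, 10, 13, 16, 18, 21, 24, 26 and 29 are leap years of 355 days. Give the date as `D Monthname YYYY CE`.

6 January 2377 CE

Both dates share Julian Day Number 2589247; in the Gregorian calendar that is 6 January 2377 CE.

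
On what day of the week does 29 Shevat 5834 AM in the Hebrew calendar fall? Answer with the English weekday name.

Equivalently 26 February 2074 Gregorian, JDN 2478630.
Since JDN mod 7 = 0 (0 = Monday), the day is Monday.

Monday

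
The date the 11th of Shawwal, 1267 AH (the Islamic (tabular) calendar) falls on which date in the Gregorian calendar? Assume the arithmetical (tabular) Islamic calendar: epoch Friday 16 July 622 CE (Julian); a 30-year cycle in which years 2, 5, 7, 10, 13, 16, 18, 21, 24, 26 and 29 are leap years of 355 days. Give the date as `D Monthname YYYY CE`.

9 August 1851 CE

Both dates share Julian Day Number 2397344; in the Gregorian calendar that is 9 August 1851 CE.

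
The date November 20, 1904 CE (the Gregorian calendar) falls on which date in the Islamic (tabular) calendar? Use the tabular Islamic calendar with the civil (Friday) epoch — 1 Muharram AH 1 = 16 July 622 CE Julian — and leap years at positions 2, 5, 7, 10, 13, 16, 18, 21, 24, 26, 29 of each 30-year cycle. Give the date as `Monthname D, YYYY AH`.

Julian Day Number of the source date = 2416805.
Converting JDN 2416805 to the tabular Islamic calendar gives 12 Ramadan 1322 AH.

Ramadan 12, 1322 AH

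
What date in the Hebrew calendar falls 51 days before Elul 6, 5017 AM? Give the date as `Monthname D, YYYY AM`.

Counting 51 days back from JDN 2180406 reaches JDN 2180355, which is Tammuz 14, 5017 AM.

Tammuz 14, 5017 AM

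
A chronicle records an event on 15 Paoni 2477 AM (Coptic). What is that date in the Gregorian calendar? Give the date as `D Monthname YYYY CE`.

Both dates share Julian Day Number 2729673; in the Gregorian calendar that is 28 June 2761 CE.

28 June 2761 CE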